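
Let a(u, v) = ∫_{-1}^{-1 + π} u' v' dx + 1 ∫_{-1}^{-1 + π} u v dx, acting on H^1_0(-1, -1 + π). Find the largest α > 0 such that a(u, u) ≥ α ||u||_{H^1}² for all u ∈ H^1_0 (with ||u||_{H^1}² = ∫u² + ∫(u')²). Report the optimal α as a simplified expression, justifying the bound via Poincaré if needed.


α = 1

Coercivity of a(·,·) on H^1_0(-1, -1 + π) means a(u, u) ≥ α ||u||_{H^1}² for every u ∈ H^1_0.
The interval has length L = π, and Poincaré/coercivity depend only on L. Here a(u, u) = ∫(u')² + (1)·∫u².
Here c = 1 ≥ 1, so a(u,u) = ∫(u')² + c∫u² ≥ ∫(u')² + ∫u² = ||u||_{H^1}², i.e. α = 1 works. No larger α is possible: a(u,u) ≥ α||u||_{H^1}² means (1−α)∫(u')² ≥ (α−c)∫u², and for the modes u_n = sin(nπ(x−x₀)/L) (x₀ the left endpoint) one has ∫u_n²/∫(u_n')² = (L/(nπ))² → 0, so a(u_n,u_n)/||u_n||_{H^1}² → 1. Hence the optimal constant is α = 1.
Therefore α = 1.


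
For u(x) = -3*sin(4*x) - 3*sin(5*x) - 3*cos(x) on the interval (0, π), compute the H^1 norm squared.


||u||_{H^1(0,π)}^2 = 96/5 + 405*π/2

u'(x) = 3*sin(x) - 12*cos(4*x) - 15*cos(5*x).
Expand u² and (u')² and integrate term by term on (0, π), using: for integers n ≥ 1, ∫_0^π sin²(nx) dx = ∫_0^π cos²(nx) dx = π/2; for n ≠ n', ∫_0^π sin(nx)sin(n'x) dx = ∫_0^π cos(nx)cos(n'x) dx = 0; and by product-to-sum, ∫_0^π sin(nx)cos(n'x) dx = ½∫_0^π [sin((n+n')x) + sin((n−n')x)] dx, which is 0 when n+n' is even and 2n/(n²−n'²) when n+n' is odd (it need not vanish on (0, π)).
  u² squared terms: (-3)²·∫cos(x)² dx = 9·π/2 = 9*π/2;  (-3)²·∫sin(4x)² dx = 9·π/2 = 9*π/2;  (-3)²·∫sin(5x)² dx = 9·π/2 = 9*π/2.
  u² cross terms: 2·(-3)·(-3)·∫cos(x)·sin(4x) dx = 18·(8/15) = 48/5;  2·(-3)·(-3)·∫cos(x)·sin(5x) dx = 18·(0) = 0;  2·(-3)·(-3)·∫sin(4x)·sin(5x) dx = 18·(0) = 0.
  So ∫_0^π u² dx = 9*π/2 + 9*π/2 + 9*π/2 + 48/5 + 0 + 0 = 48/5 + 27*π/2.
  (u')² squared terms: (-15)²·∫cos(5x)² dx = 225·π/2 = 225*π/2;  (-12)²·∫cos(4x)² dx = 144·π/2 = 72*π;  (3)²·∫sin(x)² dx = 9·π/2 = 9*π/2.
  (u')² cross terms: 2·(-15)·(-12)·∫cos(5x)·cos(4x) dx = 360·(0) = 0;  2·(-15)·(3)·∫cos(5x)·sin(x) dx = -90·(0) = 0;  2·(-12)·(3)·∫cos(4x)·sin(x) dx = -72·(-2/15) = 48/5.
  So ∫_0^π (u')² dx = 225*π/2 + 72*π + 9*π/2 + 0 + 0 + 48/5 = 48/5 + 189*π.
||u||_{H^1}^2 = (48/5 + 27*π/2) + (48/5 + 189*π) = 96/5 + 405*π/2.


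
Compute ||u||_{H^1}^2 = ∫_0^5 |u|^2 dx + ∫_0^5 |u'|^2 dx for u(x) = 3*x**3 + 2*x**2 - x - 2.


||u||_{H^1}^2 = 1325950/7

The H^1 norm (squared) on an interval (0, L) is
  ||u||_{H^1}^2 = ∫_0^L u(x)^2 dx + ∫_0^L u'(x)^2 dx.
Compute u'(x) = 9*x**2 + 4*x - 1.
Then u(x)^2 = 9*x**6 + 12*x**5 - 2*x**4 - 16*x**3 - 7*x**2 + 4*x + 4 and u'(x)^2 = 81*x**4 + 72*x**3 - 2*x**2 - 8*x + 1.
Integrate each monomial from 0 to 5 using ∫_0^5 c·x^n dx = c·5^(n+1)/(n+1):
  ∫_0^5 u(x)^2 dx = ∫_0^5 (9*x^6 + 12*x^5 - 2*x^4 - 16*x^3 - 7*x^2 + 4*x + 4) dx. Term by term:
    ∫_0^5 9*x^6 dx = 703125/7;  ∫_0^5 12*x^5 dx = 31250;  ∫_0^5 -2*x^4 dx = -1250;
    ∫_0^5 -16*x^3 dx = -2500;  ∫_0^5 -7*x^2 dx = -875/3;  ∫_0^5 4*x dx = 50;
    ∫_0^5 4 dx = 20.
  Sum: 703125/7 + 31250 − 1250 − 2500 − 875/3 + 50 + 20 = 2682220/21.
  ∫_0^5 u'(x)^2 dx = ∫_0^5 (81*x^4 + 72*x^3 - 2*x^2 - 8*x + 1) dx. Term by term:
    ∫_0^5 81*x^4 dx = 50625;  ∫_0^5 72*x^3 dx = 11250;  ∫_0^5 -2*x^2 dx = -250/3;
    ∫_0^5 -8*x dx = -100;  ∫_0^5 1 dx = 5.
  Sum: 50625 + 11250 − 250/3 − 100 + 5 = 185090/3.
Adding: ||u||_{H^1}^2 = 2682220/21 + 185090/3 = 1325950/7.


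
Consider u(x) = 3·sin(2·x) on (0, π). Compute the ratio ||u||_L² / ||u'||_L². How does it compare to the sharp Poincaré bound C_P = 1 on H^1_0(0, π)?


||u||_L² / ||u'||_L² = 1/2 < C_P = 1.

u(x) = 3·sin(2·x), so u'(x) = 6*cos(2*x).
Writing u(x) = A·sin(kπx/L) with A = 3 and k = 2, use ∫_0^L sin²(kπx/L) dx = L/2 and ∫_0^L cos²(kπx/L) dx = L/2.
u² = 9·sin²(2·x) and (u')² = 36·cos²(2·x), and each of sin², cos² integrates to L/2 = π/2 over (0, π).
∫_0^π u² dx = 9*π/2, so ||u||_L² = 3*sqrt(2)*sqrt(π)/2.
∫_0^π (u')² dx = 18*π, so ||u'||_L² = 3*sqrt(2)*sqrt(π).
Ratio ||u||_L² / ||u'||_L² = 1/2.
Sharp Poincaré constant on H^1_0(0, π) is C_P = L/π = 1, achieved by sin(x).
This is the k = 2 harmonic; the ratio L/(kπ) is strictly less than C_P = L/π, consistent with the sharp inequality ||u||_L² ≤ C_P ||u'||_L².


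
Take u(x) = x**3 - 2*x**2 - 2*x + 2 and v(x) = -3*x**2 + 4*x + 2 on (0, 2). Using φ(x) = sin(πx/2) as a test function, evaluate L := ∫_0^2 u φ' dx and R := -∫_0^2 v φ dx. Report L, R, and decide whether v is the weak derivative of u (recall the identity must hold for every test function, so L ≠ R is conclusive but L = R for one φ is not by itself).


LHS = 96/π^3, RHS = -96/π^3. No, v is not the weak derivative of u.

u(x) = x**3 - 2*x**2 - 2*x + 2, classical derivative u'(x) = 3*x**2 - 4*x - 2.
φ(x) = sin(πx/2), so φ'(x) = π*cos(π*x/2)/2.
Note φ(0) = φ(2) = 0, so the boundary term u·φ vanishes.
LHS = ∫_0^2 u(x) φ'(x) dx = ∫_0^2 (π*x^3*cos(π*x/2)/2 - π*x^2*cos(π*x/2) - π*x*cos(π*x/2) + π*cos(π*x/2)) dx. Term by term:
  ∫_0^2 π*cos(π*x/2) dx = 0;  ∫_0^2 π*x^3*cos(π*x/2)/2 dx = -24/π + 96/π^3;  ∫_0^2 -π*x*cos(π*x/2) dx = 8/π;
  ∫_0^2 -π*x^2*cos(π*x/2) dx = 16/π.
Sum: 0 + -24/π + 96/π^3 + 8/π + 16/π = 96/π^3.
So LHS = 96/π^3.
∫_0^2 v(x) φ(x) dx = ∫_0^2 (-3*x^2*sin(π*x/2) + 4*x*sin(π*x/2) + 2*sin(π*x/2)) dx. Term by term:
  ∫_0^2 2*sin(π*x/2) dx = 8/π;  ∫_0^2 -3*x^2*sin(π*x/2) dx = -24/π + 96/π^3;  ∫_0^2 4*x*sin(π*x/2) dx = 16/π.
Sum: 8/π + -24/π + 96/π^3 + 16/π = 96/π^3.
So RHS = -∫_0^2 v(x) φ(x) dx = -96/π^3.
LHS − RHS = 192/π^3 ≠ 0, so the identity fails.
(For a valid weak derivative the identity must hold for EVERY test function, in particular this one. The failure shows v is NOT the weak derivative of u.)
Correct weak derivative would be u'(x) = 3*x**2 - 4*x - 2.


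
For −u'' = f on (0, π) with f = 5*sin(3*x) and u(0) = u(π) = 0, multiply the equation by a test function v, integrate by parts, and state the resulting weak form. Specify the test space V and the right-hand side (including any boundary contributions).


V = H^1_0(0, π) (so v(0) = v(π) = 0); weak form: ∫_0^π u'v' dx = ∫_0^π (5*sin(3*x)) v dx for all v ∈ V.

Multiply both sides by a test function v and integrate from 0 to π:
  ∫_0^π −u''(x) v(x) dx = ∫_0^π f(x) v(x) dx.
Integrate the LHS by parts once:
  ∫_0^π −u'' v dx = −[u'(x) v(x)]_0^π + ∫_0^π u'(x) v'(x) dx.
Thus ∫_0^π u'(x) v'(x) dx = ∫_0^π f(x) v(x) dx + [u'(x) v(x)]_0^π.
Choose V so that boundary terms are either known or forced to vanish.
u is Dirichlet: u(0) = u(π) = 0. Let V = H^1_0(0, π); then v(0) = v(π) = 0, and [u' v]_0^π = 0.
Weak formulation: find u (satisfying any essential BC) such that ∫_0^π u'(x) v'(x) dx = ∫_0^π f v dx for all v ∈ V.
Substituting f(x) = 5*sin(3*x), the right-hand side is ∫_0^π (5*sin(3*x)) v dx.


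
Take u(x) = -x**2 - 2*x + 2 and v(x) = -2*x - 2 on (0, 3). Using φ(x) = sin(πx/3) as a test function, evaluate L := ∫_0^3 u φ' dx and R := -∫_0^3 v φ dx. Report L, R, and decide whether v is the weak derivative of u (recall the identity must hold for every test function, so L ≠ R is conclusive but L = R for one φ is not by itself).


LHS = 30/π, RHS = 30/π. Yes, v = u' weakly.

u(x) = -x**2 - 2*x + 2, classical derivative u'(x) = -2*x - 2.
φ(x) = sin(πx/3), so φ'(x) = π*cos(π*x/3)/3.
Note φ(0) = φ(3) = 0, so the boundary term u·φ vanishes.
LHS = ∫_0^3 u(x) φ'(x) dx = ∫_0^3 (-π*x^2*cos(π*x/3)/3 - 2*π*x*cos(π*x/3)/3 + 2*π*cos(π*x/3)/3) dx. Term by term:
  ∫_0^3 2*π*cos(π*x/3)/3 dx = 0;  ∫_0^3 -2*π*x*cos(π*x/3)/3 dx = 12/π;  ∫_0^3 -π*x^2*cos(π*x/3)/3 dx = 18/π.
Sum: 0 + 12/π + 18/π = 30/π.
So LHS = 30/π.
∫_0^3 v(x) φ(x) dx = ∫_0^3 (-2*x*sin(π*x/3) - 2*sin(π*x/3)) dx. Term by term:
  ∫_0^3 -2*sin(π*x/3) dx = -12/π;  ∫_0^3 -2*x*sin(π*x/3) dx = -18/π.
Sum: -12/π − 18/π = -30/π.
So RHS = -∫_0^3 v(x) φ(x) dx = 30/π.
LHS = RHS, so the identity holds for this test φ.
Moreover u is smooth here and v(x) = u'(x) = -2*x - 2 pointwise, so the identity holds for every test function. Hence v is the weak derivative of u.


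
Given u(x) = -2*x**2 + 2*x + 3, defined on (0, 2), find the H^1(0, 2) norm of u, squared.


||u||_{H^1}^2 = 494/15

The H^1 norm (squared) on an interval (0, L) is
  ||u||_{H^1}^2 = ∫_0^L u(x)^2 dx + ∫_0^L u'(x)^2 dx.
Compute u'(x) = 2 - 4*x.
Then u(x)^2 = 4*x**4 - 8*x**3 - 8*x**2 + 12*x + 9 and u'(x)^2 = 16*x**2 - 16*x + 4.
Integrate each monomial from 0 to 2 using ∫_0^2 c·x^n dx = c·2^(n+1)/(n+1):
  ∫_0^2 u(x)^2 dx = ∫_0^2 (4*x^4 - 8*x^3 - 8*x^2 + 12*x + 9) dx. Term by term:
    ∫_0^2 4*x^4 dx = 128/5;  ∫_0^2 -8*x^3 dx = -32;  ∫_0^2 -8*x^2 dx = -64/3;
    ∫_0^2 12*x dx = 24;  ∫_0^2 9 dx = 18.
  Sum: 128/5 − 32 − 64/3 + 24 + 18 = 214/15.
  ∫_0^2 u'(x)^2 dx = ∫_0^2 (16*x^2 - 16*x + 4) dx. Term by term:
    ∫_0^2 16*x^2 dx = 128/3;  ∫_0^2 -16*x dx = -32;  ∫_0^2 4 dx = 8.
  Sum: 128/3 − 32 + 8 = 56/3.
Adding: ||u||_{H^1}^2 = 214/15 + 56/3 = 494/15.


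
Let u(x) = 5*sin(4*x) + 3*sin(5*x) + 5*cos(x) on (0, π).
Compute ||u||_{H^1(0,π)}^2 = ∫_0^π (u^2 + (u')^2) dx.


||u||_{H^1(0,π)}^2 = 160/3 + 709*π/2

u'(x) = -5*sin(x) + 20*cos(4*x) + 15*cos(5*x).
Expand u² and (u')² and integrate term by term on (0, π), using: for integers n ≥ 1, ∫_0^π sin²(nx) dx = ∫_0^π cos²(nx) dx = π/2; for n ≠ n', ∫_0^π sin(nx)sin(n'x) dx = ∫_0^π cos(nx)cos(n'x) dx = 0; and by product-to-sum, ∫_0^π sin(nx)cos(n'x) dx = ½∫_0^π [sin((n+n')x) + sin((n−n')x)] dx, which is 0 when n+n' is even and 2n/(n²−n'²) when n+n' is odd (it need not vanish on (0, π)).
  u² squared terms: (3)²·∫sin(5x)² dx = 9·π/2 = 9*π/2;  (5)²·∫cos(x)² dx = 25·π/2 = 25*π/2;  (5)²·∫sin(4x)² dx = 25·π/2 = 25*π/2.
  u² cross terms: 2·(3)·(5)·∫sin(5x)·cos(x) dx = 30·(0) = 0;  2·(3)·(5)·∫sin(5x)·sin(4x) dx = 30·(0) = 0;  2·(5)·(5)·∫cos(x)·sin(4x) dx = 50·(8/15) = 80/3.
  So ∫_0^π u² dx = 9*π/2 + 25*π/2 + 25*π/2 + 0 + 0 + 80/3 = 80/3 + 59*π/2.
  (u')² squared terms: (-5)²·∫sin(x)² dx = 25·π/2 = 25*π/2;  (15)²·∫cos(5x)² dx = 225·π/2 = 225*π/2;  (20)²·∫cos(4x)² dx = 400·π/2 = 200*π.
  (u')² cross terms: 2·(-5)·(15)·∫sin(x)·cos(5x) dx = -150·(0) = 0;  2·(-5)·(20)·∫sin(x)·cos(4x) dx = -200·(-2/15) = 80/3;  2·(15)·(20)·∫cos(5x)·cos(4x) dx = 600·(0) = 0.
  So ∫_0^π (u')² dx = 25*π/2 + 225*π/2 + 200*π + 0 + 80/3 + 0 = 80/3 + 325*π.
||u||_{H^1}^2 = (80/3 + 59*π/2) + (80/3 + 325*π) = 160/3 + 709*π/2.


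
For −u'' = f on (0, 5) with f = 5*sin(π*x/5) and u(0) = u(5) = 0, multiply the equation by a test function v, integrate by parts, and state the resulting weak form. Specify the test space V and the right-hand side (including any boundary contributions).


V = H^1_0(0, 5) (so v(0) = v(5) = 0); weak form: ∫_0^5 u'v' dx = ∫_0^5 (5*sin(π*x/5)) v dx for all v ∈ V.

Multiply both sides by a test function v and integrate from 0 to 5:
  ∫_0^5 −u''(x) v(x) dx = ∫_0^5 f(x) v(x) dx.
Integrate the LHS by parts once:
  ∫_0^5 −u'' v dx = −[u'(x) v(x)]_0^5 + ∫_0^5 u'(x) v'(x) dx.
Thus ∫_0^5 u'(x) v'(x) dx = ∫_0^5 f(x) v(x) dx + [u'(x) v(x)]_0^5.
Choose V so that boundary terms are either known or forced to vanish.
u is Dirichlet: u(0) = u(5) = 0. Let V = H^1_0(0, 5); then v(0) = v(5) = 0, and [u' v]_0^5 = 0.
Weak formulation: find u (satisfying any essential BC) such that ∫_0^5 u'(x) v'(x) dx = ∫_0^5 f v dx for all v ∈ V.
Substituting f(x) = 5*sin(π*x/5), the right-hand side is ∫_0^5 (5*sin(π*x/5)) v dx.


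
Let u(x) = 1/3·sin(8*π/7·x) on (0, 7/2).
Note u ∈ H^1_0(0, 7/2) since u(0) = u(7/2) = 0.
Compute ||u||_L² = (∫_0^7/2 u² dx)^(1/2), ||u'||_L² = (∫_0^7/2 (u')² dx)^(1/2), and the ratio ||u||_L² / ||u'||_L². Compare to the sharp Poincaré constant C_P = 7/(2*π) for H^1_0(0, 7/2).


||u||_L² / ||u'||_L² = 7/(8*π) < C_P = 7/(2*π).

u(x) = 1/3·sin(8*π/7·x), so u'(x) = 8*π*cos(8*π*x/7)/21.
Writing u(x) = A·sin(kπx/L) with A = 1/3 and k = 4, use ∫_0^L sin²(kπx/L) dx = L/2 and ∫_0^L cos²(kπx/L) dx = L/2.
u² = 1/9·sin²(8*π/7·x) and (u')² = 64*π^2/441·cos²(8*π/7·x), and each of sin², cos² integrates to L/2 = 7/4 over (0, 7/2).
∫_0^7/2 u² dx = 7/36, so ||u||_L² = sqrt(7)/6.
∫_0^7/2 (u')² dx = 16*π^2/63, so ||u'||_L² = 4*sqrt(7)*π/21.
Ratio ||u||_L² / ||u'||_L² = 7/(8*π).
Sharp Poincaré constant on H^1_0(0, 7/2) is C_P = L/π = 7/(2*π), achieved by sin(2*π/7·x).
This is the k = 4 harmonic; the ratio L/(kπ) is strictly less than C_P = L/π, consistent with the sharp inequality ||u||_L² ≤ C_P ||u'||_L².


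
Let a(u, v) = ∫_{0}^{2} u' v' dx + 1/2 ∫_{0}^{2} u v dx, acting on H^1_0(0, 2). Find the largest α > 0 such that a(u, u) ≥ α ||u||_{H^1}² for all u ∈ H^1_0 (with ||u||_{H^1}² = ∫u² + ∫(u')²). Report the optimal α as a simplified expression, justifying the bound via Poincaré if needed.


α = (2 + π^2)/(4 + π^2)

Coercivity of a(·,·) on H^1_0(0, 2) means a(u, u) ≥ α ||u||_{H^1}² for every u ∈ H^1_0.
The interval has length L = 2, and Poincaré/coercivity depend only on L. Here a(u, u) = ∫(u')² + (1/2)·∫u².
Here 0 < c = 1/2 < 1. The condition a(u,u) ≥ α||u||_{H^1}² reads (1−α)∫(u')² ≥ (α−c)∫u². Any admissible α is ≤ 1 (rapidly oscillating u have ∫u²/∫(u')² → 0), and α = 1 would force 0 ≥ (1−c)∫u², impossible since c < 1; so 1−α > 0. By the sharp Poincaré inequality on H^1_0 of an interval of length L, ∫(u')² ≥ (π/L)²∫u² with equality for the first sine mode sin(π(x−x₀)/L) (x₀ the left endpoint), so the inequality holds for all u iff (1−α)(π/L)² ≥ α − c, i.e. α ≤ ((π/L)² + c)/((π/L)² + 1) = (1 + c(L/π)²)/(1 + (L/π)²). With (π/L)² = π^2/4 and c = 1/2, the largest admissible constant is α = ((π/L)² + c)/((π/L)² + 1).
Simplifying, α = (2 + π^2)/(4 + π^2).


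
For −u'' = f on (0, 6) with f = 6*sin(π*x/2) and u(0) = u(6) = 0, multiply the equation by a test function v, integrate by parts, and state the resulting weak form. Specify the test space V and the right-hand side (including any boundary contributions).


V = H^1_0(0, 6) (so v(0) = v(6) = 0); weak form: ∫_0^6 u'v' dx = ∫_0^6 (6*sin(π*x/2)) v dx for all v ∈ V.

Multiply both sides by a test function v and integrate from 0 to 6:
  ∫_0^6 −u''(x) v(x) dx = ∫_0^6 f(x) v(x) dx.
Integrate the LHS by parts once:
  ∫_0^6 −u'' v dx = −[u'(x) v(x)]_0^6 + ∫_0^6 u'(x) v'(x) dx.
Thus ∫_0^6 u'(x) v'(x) dx = ∫_0^6 f(x) v(x) dx + [u'(x) v(x)]_0^6.
Choose V so that boundary terms are either known or forced to vanish.
u is Dirichlet: u(0) = u(6) = 0. Let V = H^1_0(0, 6); then v(0) = v(6) = 0, and [u' v]_0^6 = 0.
Weak formulation: find u (satisfying any essential BC) such that ∫_0^6 u'(x) v'(x) dx = ∫_0^6 f v dx for all v ∈ V.
Substituting f(x) = 6*sin(π*x/2), the right-hand side is ∫_0^6 (6*sin(π*x/2)) v dx.


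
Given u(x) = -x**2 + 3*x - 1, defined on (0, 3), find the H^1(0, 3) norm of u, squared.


||u||_{H^1}^2 = 111/10

The H^1 norm (squared) on an interval (0, L) is
  ||u||_{H^1}^2 = ∫_0^L u(x)^2 dx + ∫_0^L u'(x)^2 dx.
Compute u'(x) = 3 - 2*x.
Then u(x)^2 = x**4 - 6*x**3 + 11*x**2 - 6*x + 1 and u'(x)^2 = 4*x**2 - 12*x + 9.
Integrate each monomial from 0 to 3 using ∫_0^3 c·x^n dx = c·3^(n+1)/(n+1):
  ∫_0^3 u(x)^2 dx = ∫_0^3 (x^4 - 6*x^3 + 11*x^2 - 6*x + 1) dx. Term by term:
    ∫_0^3 x^4 dx = 243/5;  ∫_0^3 -6*x^3 dx = -243/2;  ∫_0^3 11*x^2 dx = 99;
    ∫_0^3 -6*x dx = -27;  ∫_0^3 1 dx = 3.
  Sum: 243/5 − 243/2 + 99 − 27 + 3 = 21/10.
  ∫_0^3 u'(x)^2 dx = ∫_0^3 (4*x^2 - 12*x + 9) dx. Term by term:
    ∫_0^3 4*x^2 dx = 36;  ∫_0^3 -12*x dx = -54;  ∫_0^3 9 dx = 27.
  Sum: 36 − 54 + 27 = 9.
Adding: ||u||_{H^1}^2 = 21/10 + 9 = 111/10.


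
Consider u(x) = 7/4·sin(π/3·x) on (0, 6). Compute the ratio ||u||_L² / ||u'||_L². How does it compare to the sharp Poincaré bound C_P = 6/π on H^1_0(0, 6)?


||u||_L² / ||u'||_L² = 3/π < C_P = 6/π.

u(x) = 7/4·sin(π/3·x), so u'(x) = 7*π*cos(π*x/3)/12.
Writing u(x) = A·sin(kπx/L) with A = 7/4 and k = 2, use ∫_0^L sin²(kπx/L) dx = L/2 and ∫_0^L cos²(kπx/L) dx = L/2.
u² = 49/16·sin²(π/3·x) and (u')² = 49*π^2/144·cos²(π/3·x), and each of sin², cos² integrates to L/2 = 3 over (0, 6).
∫_0^6 u² dx = 147/16, so ||u||_L² = 7*sqrt(3)/4.
∫_0^6 (u')² dx = 49*π^2/48, so ||u'||_L² = 7*sqrt(3)*π/12.
Ratio ||u||_L² / ||u'||_L² = 3/π.
Sharp Poincaré constant on H^1_0(0, 6) is C_P = L/π = 6/π, achieved by sin(π/6·x).
This is the k = 2 harmonic; the ratio L/(kπ) is strictly less than C_P = L/π, consistent with the sharp inequality ||u||_L² ≤ C_P ||u'||_L².


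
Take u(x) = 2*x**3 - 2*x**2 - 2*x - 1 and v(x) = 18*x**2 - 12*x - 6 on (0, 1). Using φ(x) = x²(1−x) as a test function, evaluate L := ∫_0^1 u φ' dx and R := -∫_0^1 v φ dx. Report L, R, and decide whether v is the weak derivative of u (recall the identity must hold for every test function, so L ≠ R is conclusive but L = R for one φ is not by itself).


LHS = 1/6, RHS = 1/2. No, v is not the weak derivative of u.

u(x) = 2*x**3 - 2*x**2 - 2*x - 1, classical derivative u'(x) = 6*x**2 - 4*x - 2.
φ(x) = x²(1−x), so φ'(x) = x*(2 - 3*x).
Note φ(0) = φ(1) = 0, so the boundary term u·φ vanishes.
LHS = ∫_0^1 u(x) φ'(x) dx = ∫_0^1 (-6*x^5 + 10*x^4 + 2*x^3 - x^2 - 2*x) dx. Term by term:
  ∫_0^1 -6*x^5 dx = -1;  ∫_0^1 10*x^4 dx = 2;  ∫_0^1 2*x^3 dx = 1/2;
  ∫_0^1 -x^2 dx = -1/3;  ∫_0^1 -2*x dx = -1.
Sum: -1 + 2 + 1/2 − 1/3 − 1 = 1/6.
So LHS = 1/6.
∫_0^1 v(x) φ(x) dx = ∫_0^1 (-18*x^5 + 30*x^4 - 6*x^3 - 6*x^2) dx. Term by term:
  ∫_0^1 -18*x^5 dx = -3;  ∫_0^1 30*x^4 dx = 6;  ∫_0^1 -6*x^3 dx = -3/2;
  ∫_0^1 -6*x^2 dx = -2.
Sum: -3 + 6 − 3/2 − 2 = -1/2.
So RHS = -∫_0^1 v(x) φ(x) dx = 1/2.
LHS − RHS = -1/3 ≠ 0, so the identity fails.
(For a valid weak derivative the identity must hold for EVERY test function, in particular this one. The failure shows v is NOT the weak derivative of u.)
Correct weak derivative would be u'(x) = 6*x**2 - 4*x - 2.


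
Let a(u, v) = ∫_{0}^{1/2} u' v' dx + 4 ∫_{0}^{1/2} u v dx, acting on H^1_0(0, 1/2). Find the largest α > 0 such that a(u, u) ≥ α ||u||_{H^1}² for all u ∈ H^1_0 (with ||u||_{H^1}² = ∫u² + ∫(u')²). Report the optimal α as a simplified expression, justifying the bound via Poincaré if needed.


α = 1

Coercivity of a(·,·) on H^1_0(0, 1/2) means a(u, u) ≥ α ||u||_{H^1}² for every u ∈ H^1_0.
The interval has length L = 1/2, and Poincaré/coercivity depend only on L. Here a(u, u) = ∫(u')² + (4)·∫u².
Here c = 4 ≥ 1, so a(u,u) = ∫(u')² + c∫u² ≥ ∫(u')² + ∫u² = ||u||_{H^1}², i.e. α = 1 works. No larger α is possible: a(u,u) ≥ α||u||_{H^1}² means (1−α)∫(u')² ≥ (α−c)∫u², and for the modes u_n = sin(nπ(x−x₀)/L) (x₀ the left endpoint) one has ∫u_n²/∫(u_n')² = (L/(nπ))² → 0, so a(u_n,u_n)/||u_n||_{H^1}² → 1. Hence the optimal constant is α = 1.
Therefore α = 1.


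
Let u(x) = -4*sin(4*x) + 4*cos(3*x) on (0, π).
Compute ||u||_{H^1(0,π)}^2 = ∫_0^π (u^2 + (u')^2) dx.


||u||_{H^1(0,π)}^2 = -2560/7 + 216*π

u'(x) = -12*sin(3*x) - 16*cos(4*x).
Expand u² and (u')² and integrate term by term on (0, π), using: for integers n ≥ 1, ∫_0^π sin²(nx) dx = ∫_0^π cos²(nx) dx = π/2; for n ≠ n', ∫_0^π sin(nx)sin(n'x) dx = ∫_0^π cos(nx)cos(n'x) dx = 0; and by product-to-sum, ∫_0^π sin(nx)cos(n'x) dx = ½∫_0^π [sin((n+n')x) + sin((n−n')x)] dx, which is 0 when n+n' is even and 2n/(n²−n'²) when n+n' is odd (it need not vanish on (0, π)).
  u² squared terms: (-4)²·∫sin(4x)² dx = 16·π/2 = 8*π;  (4)²·∫cos(3x)² dx = 16·π/2 = 8*π.
  u² cross terms: 2·(-4)·(4)·∫sin(4x)·cos(3x) dx = -32·(8/7) = -256/7.
  So ∫_0^π u² dx = 8*π + 8*π − 256/7 = -256/7 + 16*π.
  (u')² squared terms: (-16)²·∫cos(4x)² dx = 256·π/2 = 128*π;  (-12)²·∫sin(3x)² dx = 144·π/2 = 72*π.
  (u')² cross terms: 2·(-16)·(-12)·∫cos(4x)·sin(3x) dx = 384·(-6/7) = -2304/7.
  So ∫_0^π (u')² dx = 128*π + 72*π − 2304/7 = -2304/7 + 200*π.
||u||_{H^1}^2 = (-256/7 + 16*π) + (-2304/7 + 200*π) = -2560/7 + 216*π.


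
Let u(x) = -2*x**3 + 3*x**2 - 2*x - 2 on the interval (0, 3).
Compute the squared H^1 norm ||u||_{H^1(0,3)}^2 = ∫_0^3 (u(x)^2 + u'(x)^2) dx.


||u||_{H^1}^2 = 43698/35

The H^1 norm (squared) on an interval (0, L) is
  ||u||_{H^1}^2 = ∫_0^L u(x)^2 dx + ∫_0^L u'(x)^2 dx.
Compute u'(x) = -6*x**2 + 6*x - 2.
Then u(x)^2 = 4*x**6 - 12*x**5 + 17*x**4 - 4*x**3 - 8*x**2 + 8*x + 4 and u'(x)^2 = 36*x**4 - 72*x**3 + 60*x**2 - 24*x + 4.
Integrate each monomial from 0 to 3 using ∫_0^3 c·x^n dx = c·3^(n+1)/(n+1):
  ∫_0^3 u(x)^2 dx = ∫_0^3 (4*x^6 - 12*x^5 + 17*x^4 - 4*x^3 - 8*x^2 + 8*x + 4) dx. Term by term:
    ∫_0^3 4*x^6 dx = 8748/7;  ∫_0^3 -12*x^5 dx = -1458;  ∫_0^3 17*x^4 dx = 4131/5;
    ∫_0^3 -4*x^3 dx = -81;  ∫_0^3 -8*x^2 dx = -72;  ∫_0^3 8*x dx = 36;
    ∫_0^3 4 dx = 12.
  Sum: 8748/7 − 1458 + 4131/5 − 81 − 72 + 36 + 12 = 17952/35.
  ∫_0^3 u'(x)^2 dx = ∫_0^3 (36*x^4 - 72*x^3 + 60*x^2 - 24*x + 4) dx. Term by term:
    ∫_0^3 36*x^4 dx = 8748/5;  ∫_0^3 -72*x^3 dx = -1458;  ∫_0^3 60*x^2 dx = 540;
    ∫_0^3 -24*x dx = -108;  ∫_0^3 4 dx = 12.
  Sum: 8748/5 − 1458 + 540 − 108 + 12 = 3678/5.
Adding: ||u||_{H^1}^2 = 17952/35 + 3678/5 = 43698/35.


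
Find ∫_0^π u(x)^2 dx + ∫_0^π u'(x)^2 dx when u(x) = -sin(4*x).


||u||_{H^1(0,π)}^2 = 17*π/2

u'(x) = -4*cos(4*x).
Expand u² and (u')² and integrate term by term on (0, π), using: for integers n ≥ 1, ∫_0^π sin²(nx) dx = ∫_0^π cos²(nx) dx = π/2; for n ≠ n', ∫_0^π sin(nx)sin(n'x) dx = ∫_0^π cos(nx)cos(n'x) dx = 0; and by product-to-sum, ∫_0^π sin(nx)cos(n'x) dx = ½∫_0^π [sin((n+n')x) + sin((n−n')x)] dx, which is 0 when n+n' is even and 2n/(n²−n'²) when n+n' is odd (it need not vanish on (0, π)).
  u² squared terms: (-1)²·∫sin(4x)² dx = 1·π/2 = π/2.
  So ∫_0^π u² dx = π/2.
  (u')² squared terms: (-4)²·∫cos(4x)² dx = 16·π/2 = 8*π.
  So ∫_0^π (u')² dx = 8*π.
||u||_{H^1}^2 = (π/2) + (8*π) = 17*π/2.


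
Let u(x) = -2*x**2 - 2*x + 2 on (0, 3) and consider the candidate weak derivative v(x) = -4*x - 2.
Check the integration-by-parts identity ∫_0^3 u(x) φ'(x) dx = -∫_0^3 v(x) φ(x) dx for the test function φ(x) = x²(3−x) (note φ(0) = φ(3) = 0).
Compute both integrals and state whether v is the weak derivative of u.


LHS = 621/10, RHS = 621/10. Yes, v = u' weakly.

u(x) = -2*x**2 - 2*x + 2, classical derivative u'(x) = -4*x - 2.
φ(x) = x²(3−x), so φ'(x) = 3*x*(2 - x).
Note φ(0) = φ(3) = 0, so the boundary term u·φ vanishes.
LHS = ∫_0^3 u(x) φ'(x) dx = ∫_0^3 (6*x^4 - 6*x^3 - 18*x^2 + 12*x) dx. Term by term:
  ∫_0^3 6*x^4 dx = 1458/5;  ∫_0^3 -6*x^3 dx = -243/2;  ∫_0^3 -18*x^2 dx = -162;
  ∫_0^3 12*x dx = 54.
Sum: 1458/5 − 243/2 − 162 + 54 = 621/10.
So LHS = 621/10.
∫_0^3 v(x) φ(x) dx = ∫_0^3 (4*x^4 - 10*x^3 - 6*x^2) dx. Term by term:
  ∫_0^3 4*x^4 dx = 972/5;  ∫_0^3 -10*x^3 dx = -405/2;  ∫_0^3 -6*x^2 dx = -54.
Sum: 972/5 − 405/2 − 54 = -621/10.
So RHS = -∫_0^3 v(x) φ(x) dx = 621/10.
LHS = RHS, so the identity holds for this test φ.
Moreover u is smooth here and v(x) = u'(x) = -4*x - 2 pointwise, so the identity holds for every test function. Hence v is the weak derivative of u.


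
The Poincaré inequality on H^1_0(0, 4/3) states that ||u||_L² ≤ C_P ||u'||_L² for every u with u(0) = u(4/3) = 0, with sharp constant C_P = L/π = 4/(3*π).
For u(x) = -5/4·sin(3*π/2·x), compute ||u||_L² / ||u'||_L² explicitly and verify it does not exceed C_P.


||u||_L² / ||u'||_L² = 2/(3*π) < C_P = 4/(3*π).

u(x) = -5/4·sin(3*π/2·x), so u'(x) = -15*π*cos(3*π*x/2)/8.
Writing u(x) = A·sin(kπx/L) with A = -5/4 and k = 2, use ∫_0^L sin²(kπx/L) dx = L/2 and ∫_0^L cos²(kπx/L) dx = L/2.
u² = 25/16·sin²(3*π/2·x) and (u')² = 225*π^2/64·cos²(3*π/2·x), and each of sin², cos² integrates to L/2 = 2/3 over (0, 4/3).
∫_0^4/3 u² dx = 25/24, so ||u||_L² = 5*sqrt(6)/12.
∫_0^4/3 (u')² dx = 75*π^2/32, so ||u'||_L² = 5*sqrt(6)*π/8.
Ratio ||u||_L² / ||u'||_L² = 2/(3*π).
Sharp Poincaré constant on H^1_0(0, 4/3) is C_P = L/π = 4/(3*π), achieved by sin(3*π/4·x).
This is the k = 2 harmonic; the ratio L/(kπ) is strictly less than C_P = L/π, consistent with the sharp inequality ||u||_L² ≤ C_P ||u'||_L².


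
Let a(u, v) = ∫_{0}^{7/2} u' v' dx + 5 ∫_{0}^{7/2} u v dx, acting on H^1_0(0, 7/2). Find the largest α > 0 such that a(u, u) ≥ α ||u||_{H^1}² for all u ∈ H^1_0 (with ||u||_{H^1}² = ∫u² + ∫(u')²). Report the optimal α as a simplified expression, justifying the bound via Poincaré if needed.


α = 1

Coercivity of a(·,·) on H^1_0(0, 7/2) means a(u, u) ≥ α ||u||_{H^1}² for every u ∈ H^1_0.
The interval has length L = 7/2, and Poincaré/coercivity depend only on L. Here a(u, u) = ∫(u')² + (5)·∫u².
Here c = 5 ≥ 1, so a(u,u) = ∫(u')² + c∫u² ≥ ∫(u')² + ∫u² = ||u||_{H^1}², i.e. α = 1 works. No larger α is possible: a(u,u) ≥ α||u||_{H^1}² means (1−α)∫(u')² ≥ (α−c)∫u², and for the modes u_n = sin(nπ(x−x₀)/L) (x₀ the left endpoint) one has ∫u_n²/∫(u_n')² = (L/(nπ))² → 0, so a(u_n,u_n)/||u_n||_{H^1}² → 1. Hence the optimal constant is α = 1.
Therefore α = 1.


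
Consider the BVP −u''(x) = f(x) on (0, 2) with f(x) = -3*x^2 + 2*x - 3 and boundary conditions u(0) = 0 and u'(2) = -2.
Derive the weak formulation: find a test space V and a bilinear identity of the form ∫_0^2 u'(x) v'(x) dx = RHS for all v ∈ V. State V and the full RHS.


V = {v ∈ H^1(0, 2) : v(0) = 0} (test functions vanish at x = 0 where u is specified); weak form: ∫_0^2 u'v' dx = ∫_0^2 (-3*x^2 + 2*x - 3) v dx − 2·v(2) for all v ∈ V.

Multiply both sides by a test function v and integrate from 0 to 2:
  ∫_0^2 −u''(x) v(x) dx = ∫_0^2 f(x) v(x) dx.
Integrate the LHS by parts once:
  ∫_0^2 −u'' v dx = −[u'(x) v(x)]_0^2 + ∫_0^2 u'(x) v'(x) dx.
Thus ∫_0^2 u'(x) v'(x) dx = ∫_0^2 f(x) v(x) dx + [u'(x) v(x)]_0^2.
Choose V so that boundary terms are either known or forced to vanish.
Mixed BC: u(0) = 0 (Dirichlet) and u'(2) = -2 (Neumann). Define V = {v ∈ H^1(0, 2) : v(0) = 0}. Then [u' v]_0^2 = u'(2)·v(2) − u'(0)·0 = − 2·v(2).
Weak formulation: find u (satisfying any essential BC) such that ∫_0^2 u'(x) v'(x) dx = ∫_0^2 f v dx − 2·v(2) for all v ∈ V (Dirichlet at 0 absorbed into V; Neumann datum at x = 2 contributes the boundary term).
Substituting f(x) = -3*x^2 + 2*x - 3, the right-hand side is ∫_0^2 (-3*x^2 + 2*x - 3) v dx − 2·v(2).


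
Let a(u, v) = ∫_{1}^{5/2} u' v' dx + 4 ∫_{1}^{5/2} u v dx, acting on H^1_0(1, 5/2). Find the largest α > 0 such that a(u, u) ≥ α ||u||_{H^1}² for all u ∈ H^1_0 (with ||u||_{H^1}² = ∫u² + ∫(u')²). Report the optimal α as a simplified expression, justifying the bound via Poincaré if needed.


α = 1

Coercivity of a(·,·) on H^1_0(1, 5/2) means a(u, u) ≥ α ||u||_{H^1}² for every u ∈ H^1_0.
The interval has length L = 3/2, and Poincaré/coercivity depend only on L. Here a(u, u) = ∫(u')² + (4)·∫u².
Here c = 4 ≥ 1, so a(u,u) = ∫(u')² + c∫u² ≥ ∫(u')² + ∫u² = ||u||_{H^1}², i.e. α = 1 works. No larger α is possible: a(u,u) ≥ α||u||_{H^1}² means (1−α)∫(u')² ≥ (α−c)∫u², and for the modes u_n = sin(nπ(x−x₀)/L) (x₀ the left endpoint) one has ∫u_n²/∫(u_n')² = (L/(nπ))² → 0, so a(u_n,u_n)/||u_n||_{H^1}² → 1. Hence the optimal constant is α = 1.
Therefore α = 1.


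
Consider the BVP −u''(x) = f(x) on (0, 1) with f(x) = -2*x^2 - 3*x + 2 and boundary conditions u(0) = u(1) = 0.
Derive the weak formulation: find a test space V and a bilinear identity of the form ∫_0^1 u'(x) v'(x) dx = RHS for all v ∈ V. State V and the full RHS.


V = H^1_0(0, 1) (so v(0) = v(1) = 0); weak form: ∫_0^1 u'v' dx = ∫_0^1 (-2*x^2 - 3*x + 2) v dx for all v ∈ V.

Multiply both sides by a test function v and integrate from 0 to 1:
  ∫_0^1 −u''(x) v(x) dx = ∫_0^1 f(x) v(x) dx.
Integrate the LHS by parts once:
  ∫_0^1 −u'' v dx = −[u'(x) v(x)]_0^1 + ∫_0^1 u'(x) v'(x) dx.
Thus ∫_0^1 u'(x) v'(x) dx = ∫_0^1 f(x) v(x) dx + [u'(x) v(x)]_0^1.
Choose V so that boundary terms are either known or forced to vanish.
u is Dirichlet: u(0) = u(1) = 0. Let V = H^1_0(0, 1); then v(0) = v(1) = 0, and [u' v]_0^1 = 0.
Weak formulation: find u (satisfying any essential BC) such that ∫_0^1 u'(x) v'(x) dx = ∫_0^1 f v dx for all v ∈ V.
Substituting f(x) = -2*x^2 - 3*x + 2, the right-hand side is ∫_0^1 (-2*x^2 - 3*x + 2) v dx.


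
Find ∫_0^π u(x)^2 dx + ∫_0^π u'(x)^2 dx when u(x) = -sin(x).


||u||_{H^1(0,π)}^2 = π

u'(x) = -cos(x).
Expand u² and (u')² and integrate term by term on (0, π), using: for integers n ≥ 1, ∫_0^π sin²(nx) dx = ∫_0^π cos²(nx) dx = π/2; for n ≠ n', ∫_0^π sin(nx)sin(n'x) dx = ∫_0^π cos(nx)cos(n'x) dx = 0; and by product-to-sum, ∫_0^π sin(nx)cos(n'x) dx = ½∫_0^π [sin((n+n')x) + sin((n−n')x)] dx, which is 0 when n+n' is even and 2n/(n²−n'²) when n+n' is odd (it need not vanish on (0, π)).
  u² squared terms: (-1)²·∫sin(x)² dx = 1·π/2 = π/2.
  So ∫_0^π u² dx = π/2.
  (u')² squared terms: (-1)²·∫cos(x)² dx = 1·π/2 = π/2.
  So ∫_0^π (u')² dx = π/2.
||u||_{H^1}^2 = (π/2) + (π/2) = π.


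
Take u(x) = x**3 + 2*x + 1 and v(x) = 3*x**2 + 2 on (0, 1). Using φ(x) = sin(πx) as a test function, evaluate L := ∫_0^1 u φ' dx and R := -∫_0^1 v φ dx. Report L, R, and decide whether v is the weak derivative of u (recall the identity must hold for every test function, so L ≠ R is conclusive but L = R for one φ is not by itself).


LHS = -7/π + 12/π^3, RHS = -7/π + 12/π^3. Yes, v = u' weakly.

u(x) = x**3 + 2*x + 1, classical derivative u'(x) = 3*x**2 + 2.
φ(x) = sin(πx), so φ'(x) = π*cos(π*x).
Note φ(0) = φ(1) = 0, so the boundary term u·φ vanishes.
LHS = ∫_0^1 u(x) φ'(x) dx = ∫_0^1 (π*x^3*cos(π*x) + 2*π*x*cos(π*x) + π*cos(π*x)) dx. Term by term:
  ∫_0^1 π*cos(π*x) dx = 0;  ∫_0^1 π*x^3*cos(π*x) dx = -3/π + 12/π^3;  ∫_0^1 2*π*x*cos(π*x) dx = -4/π.
Sum: 0 + -3/π + 12/π^3 − 4/π = -7/π + 12/π^3.
So LHS = -7/π + 12/π^3.
∫_0^1 v(x) φ(x) dx = ∫_0^1 (3*x^2*sin(π*x) + 2*sin(π*x)) dx. Term by term:
  ∫_0^1 2*sin(π*x) dx = 4/π;  ∫_0^1 3*x^2*sin(π*x) dx = -12/π^3 + 3/π.
Sum: 4/π + -12/π^3 + 3/π = -12/π^3 + 7/π.
So RHS = -∫_0^1 v(x) φ(x) dx = -7/π + 12/π^3.
LHS = RHS, so the identity holds for this test φ.
Moreover u is smooth here and v(x) = u'(x) = 3*x**2 + 2 pointwise, so the identity holds for every test function. Hence v is the weak derivative of u.


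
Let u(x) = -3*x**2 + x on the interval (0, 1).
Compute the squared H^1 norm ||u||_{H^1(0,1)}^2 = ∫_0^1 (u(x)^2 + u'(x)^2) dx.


||u||_{H^1}^2 = 229/30

The H^1 norm (squared) on an interval (0, L) is
  ||u||_{H^1}^2 = ∫_0^L u(x)^2 dx + ∫_0^L u'(x)^2 dx.
Compute u'(x) = 1 - 6*x.
Then u(x)^2 = 9*x**4 - 6*x**3 + x**2 and u'(x)^2 = 36*x**2 - 12*x + 1.
Integrate each monomial from 0 to 1 using ∫_0^1 c·x^n dx = c·1^(n+1)/(n+1):
  ∫_0^1 u(x)^2 dx = ∫_0^1 (9*x^4 - 6*x^3 + x^2) dx. Term by term:
    ∫_0^1 9*x^4 dx = 9/5;  ∫_0^1 -6*x^3 dx = -3/2;  ∫_0^1 x^2 dx = 1/3.
  Sum: 9/5 − 3/2 + 1/3 = 19/30.
  ∫_0^1 u'(x)^2 dx = ∫_0^1 (36*x^2 - 12*x + 1) dx. Term by term:
    ∫_0^1 36*x^2 dx = 12;  ∫_0^1 -12*x dx = -6;  ∫_0^1 1 dx = 1.
  Sum: 12 − 6 + 1 = 7.
Adding: ||u||_{H^1}^2 = 19/30 + 7 = 229/30.


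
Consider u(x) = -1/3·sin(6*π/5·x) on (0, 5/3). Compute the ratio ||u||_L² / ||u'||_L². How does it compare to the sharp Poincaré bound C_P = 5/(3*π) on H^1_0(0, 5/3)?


||u||_L² / ||u'||_L² = 5/(6*π) < C_P = 5/(3*π).

u(x) = -1/3·sin(6*π/5·x), so u'(x) = -2*π*cos(6*π*x/5)/5.
Writing u(x) = A·sin(kπx/L) with A = -1/3 and k = 2, use ∫_0^L sin²(kπx/L) dx = L/2 and ∫_0^L cos²(kπx/L) dx = L/2.
u² = 1/9·sin²(6*π/5·x) and (u')² = 4*π^2/25·cos²(6*π/5·x), and each of sin², cos² integrates to L/2 = 5/6 over (0, 5/3).
∫_0^5/3 u² dx = 5/54, so ||u||_L² = sqrt(30)/18.
∫_0^5/3 (u')² dx = 2*π^2/15, so ||u'||_L² = sqrt(30)*π/15.
Ratio ||u||_L² / ||u'||_L² = 5/(6*π).
Sharp Poincaré constant on H^1_0(0, 5/3) is C_P = L/π = 5/(3*π), achieved by sin(3*π/5·x).
This is the k = 2 harmonic; the ratio L/(kπ) is strictly less than C_P = L/π, consistent with the sharp inequality ||u||_L² ≤ C_P ||u'||_L².


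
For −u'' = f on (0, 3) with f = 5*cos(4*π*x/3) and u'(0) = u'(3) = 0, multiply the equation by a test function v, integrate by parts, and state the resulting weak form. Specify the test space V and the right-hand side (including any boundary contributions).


V = H^1(0, 3) (no boundary constraint on v; u is determined up to an additive constant); weak form: ∫_0^3 u'v' dx = ∫_0^3 (5*cos(4*π*x/3)) v dx for all v ∈ V.

Multiply both sides by a test function v and integrate from 0 to 3:
  ∫_0^3 −u''(x) v(x) dx = ∫_0^3 f(x) v(x) dx.
Integrate the LHS by parts once:
  ∫_0^3 −u'' v dx = −[u'(x) v(x)]_0^3 + ∫_0^3 u'(x) v'(x) dx.
Thus ∫_0^3 u'(x) v'(x) dx = ∫_0^3 f(x) v(x) dx + [u'(x) v(x)]_0^3.
Choose V so that boundary terms are either known or forced to vanish.
u has homogeneous Neumann: u'(0) = u'(3) = 0. So [u' v]_0^3 = 0·v(3) − 0·v(0) = 0 for any v; take V = H^1(0, 3).
Weak formulation: find u (satisfying any essential BC) such that ∫_0^3 u'(x) v'(x) dx = ∫_0^3 f v dx for all v ∈ V (homogeneous Neumann, so boundary terms vanish).
Substituting f(x) = 5*cos(4*π*x/3), the right-hand side is ∫_0^3 (5*cos(4*π*x/3)) v dx.
Compatibility check (pure Neumann): taking v ≡ 1 ∈ V gives 0 = ∫_0^3 f dx + (0) − (0), i.e. ∫_0^3 f dx must equal u'(0) − u'(3) = 0. Indeed ∫_0^3 (5*cos(4*π*x/3)) dx = 0, so the data are compatible. The solution is then unique only up to an additive constant (fix it e.g. by requiring ∫_0^3 u dx = 0).


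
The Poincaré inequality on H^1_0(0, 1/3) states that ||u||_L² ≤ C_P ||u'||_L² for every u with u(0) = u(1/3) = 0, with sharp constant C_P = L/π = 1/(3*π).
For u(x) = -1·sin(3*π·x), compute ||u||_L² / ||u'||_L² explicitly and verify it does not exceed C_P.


||u||_L² / ||u'||_L² = 1/(3*π) = C_P.

u(x) = -1·sin(3*π·x), so u'(x) = -3*π*cos(3*π*x).
Writing u(x) = A·sin(kπx/L) with A = -1 and k = 1, use ∫_0^L sin²(kπx/L) dx = L/2 and ∫_0^L cos²(kπx/L) dx = L/2.
u² = 1·sin²(3*π·x) and (u')² = 9*π^2·cos²(3*π·x), and each of sin², cos² integrates to L/2 = 1/6 over (0, 1/3).
∫_0^1/3 u² dx = 1/6, so ||u||_L² = sqrt(6)/6.
∫_0^1/3 (u')² dx = 3*π^2/2, so ||u'||_L² = sqrt(6)*π/2.
Ratio ||u||_L² / ||u'||_L² = 1/(3*π).
Sharp Poincaré constant on H^1_0(0, 1/3) is C_P = L/π = 1/(3*π), achieved by sin(3*π·x).
This is the k = 1 eigenfunction (up to amplitude), so the ratio equals the sharp Poincaré constant exactly.


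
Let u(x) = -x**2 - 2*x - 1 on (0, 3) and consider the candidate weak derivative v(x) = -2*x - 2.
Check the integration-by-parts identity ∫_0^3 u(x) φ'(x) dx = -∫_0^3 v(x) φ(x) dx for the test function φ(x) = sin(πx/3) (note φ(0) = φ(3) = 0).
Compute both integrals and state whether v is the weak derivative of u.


LHS = 30/π, RHS = 30/π. Yes, v = u' weakly.

u(x) = -x**2 - 2*x - 1, classical derivative u'(x) = -2*x - 2.
φ(x) = sin(πx/3), so φ'(x) = π*cos(π*x/3)/3.
Note φ(0) = φ(3) = 0, so the boundary term u·φ vanishes.
LHS = ∫_0^3 u(x) φ'(x) dx = ∫_0^3 (-π*x^2*cos(π*x/3)/3 - 2*π*x*cos(π*x/3)/3 - π*cos(π*x/3)/3) dx. Term by term:
  ∫_0^3 -π*cos(π*x/3)/3 dx = 0;  ∫_0^3 -2*π*x*cos(π*x/3)/3 dx = 12/π;  ∫_0^3 -π*x^2*cos(π*x/3)/3 dx = 18/π.
Sum: 0 + 12/π + 18/π = 30/π.
So LHS = 30/π.
∫_0^3 v(x) φ(x) dx = ∫_0^3 (-2*x*sin(π*x/3) - 2*sin(π*x/3)) dx. Term by term:
  ∫_0^3 -2*sin(π*x/3) dx = -12/π;  ∫_0^3 -2*x*sin(π*x/3) dx = -18/π.
Sum: -12/π − 18/π = -30/π.
So RHS = -∫_0^3 v(x) φ(x) dx = 30/π.
LHS = RHS, so the identity holds for this test φ.
Moreover u is smooth here and v(x) = u'(x) = -2*x - 2 pointwise, so the identity holds for every test function. Hence v is the weak derivative of u.


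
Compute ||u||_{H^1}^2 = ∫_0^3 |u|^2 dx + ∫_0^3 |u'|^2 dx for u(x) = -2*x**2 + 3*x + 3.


||u||_{H^1}^2 = 477/5

The H^1 norm (squared) on an interval (0, L) is
  ||u||_{H^1}^2 = ∫_0^L u(x)^2 dx + ∫_0^L u'(x)^2 dx.
Compute u'(x) = 3 - 4*x.
Then u(x)^2 = 4*x**4 - 12*x**3 - 3*x**2 + 18*x + 9 and u'(x)^2 = 16*x**2 - 24*x + 9.
Integrate each monomial from 0 to 3 using ∫_0^3 c·x^n dx = c·3^(n+1)/(n+1):
  ∫_0^3 u(x)^2 dx = ∫_0^3 (4*x^4 - 12*x^3 - 3*x^2 + 18*x + 9) dx. Term by term:
    ∫_0^3 4*x^4 dx = 972/5;  ∫_0^3 -12*x^3 dx = -243;  ∫_0^3 -3*x^2 dx = -27;
    ∫_0^3 18*x dx = 81;  ∫_0^3 9 dx = 27.
  Sum: 972/5 − 243 − 27 + 81 + 27 = 162/5.
  ∫_0^3 u'(x)^2 dx = ∫_0^3 (16*x^2 - 24*x + 9) dx. Term by term:
    ∫_0^3 16*x^2 dx = 144;  ∫_0^3 -24*x dx = -108;  ∫_0^3 9 dx = 27.
  Sum: 144 − 108 + 27 = 63.
Adding: ||u||_{H^1}^2 = 162/5 + 63 = 477/5.


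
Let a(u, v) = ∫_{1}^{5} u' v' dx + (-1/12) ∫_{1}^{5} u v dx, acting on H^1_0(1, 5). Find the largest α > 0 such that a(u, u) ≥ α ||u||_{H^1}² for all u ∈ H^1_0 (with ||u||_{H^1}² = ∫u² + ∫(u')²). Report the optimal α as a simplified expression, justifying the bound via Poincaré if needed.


α = (-4/3 + π^2)/(π^2 + 16)

Coercivity of a(·,·) on H^1_0(1, 5) means a(u, u) ≥ α ||u||_{H^1}² for every u ∈ H^1_0.
The interval has length L = 4, and Poincaré/coercivity depend only on L. Here a(u, u) = ∫(u')² + (-1/12)·∫u².
Here c = -1/12 < 0 with |c| < (π/L)² = π^2/16, so coercivity still holds. The condition a(u,u) ≥ α||u||_{H^1}² reads (1−α)∫(u')² ≥ (α−c)∫u². Any admissible α is ≤ 1 (rapidly oscillating u have ∫u²/∫(u')² → 0), and α = 1 would force 0 ≥ (1−c)∫u², impossible since c < 1; so 1−α > 0. By the sharp Poincaré inequality on H^1_0 of an interval of length L, ∫(u')² ≥ (π/L)²∫u² with equality for the first sine mode sin(π(x−x₀)/L) (x₀ the left endpoint), so the inequality holds for all u iff (1−α)(π/L)² ≥ α − c, i.e. α ≤ ((π/L)² + c)/((π/L)² + 1) = (1 + c(L/π)²)/(1 + (L/π)²). (Direct route, valid since c ≤ 0: Poincaré gives c∫u² ≥ c(L/π)²∫(u')², so a(u,u) ≥ (1 + c(L/π)²)∫(u')², while ||u||_{H^1}² ≤ (1 + (L/π)²)∫(u')²; dividing yields the same α.) With (π/L)² = π^2/16 and c = -1/12, the largest admissible constant is α = ((π/L)² + c)/((π/L)² + 1).
Simplifying, α = (-4/3 + π^2)/(π^2 + 16).


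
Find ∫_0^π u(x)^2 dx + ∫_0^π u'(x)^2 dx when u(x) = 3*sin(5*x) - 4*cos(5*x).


||u||_{H^1(0,π)}^2 = 325*π

u'(x) = 20*sin(5*x) + 15*cos(5*x).
Expand u² and (u')² and integrate term by term on (0, π), using: for integers n ≥ 1, ∫_0^π sin²(nx) dx = ∫_0^π cos²(nx) dx = π/2; for n ≠ n', ∫_0^π sin(nx)sin(n'x) dx = ∫_0^π cos(nx)cos(n'x) dx = 0; and by product-to-sum, ∫_0^π sin(nx)cos(n'x) dx = ½∫_0^π [sin((n+n')x) + sin((n−n')x)] dx, which is 0 when n+n' is even and 2n/(n²−n'²) when n+n' is odd (it need not vanish on (0, π)).
  u² squared terms: (-4)²·∫cos(5x)² dx = 16·π/2 = 8*π;  (3)²·∫sin(5x)² dx = 9·π/2 = 9*π/2.
  u² cross terms: 2·(-4)·(3)·∫cos(5x)·sin(5x) dx = -24·(0) = 0.
  So ∫_0^π u² dx = 8*π + 9*π/2 + 0 = 25*π/2.
  (u')² squared terms: (15)²·∫cos(5x)² dx = 225·π/2 = 225*π/2;  (20)²·∫sin(5x)² dx = 400·π/2 = 200*π.
  (u')² cross terms: 2·(15)·(20)·∫cos(5x)·sin(5x) dx = 600·(0) = 0.
  So ∫_0^π (u')² dx = 225*π/2 + 200*π + 0 = 625*π/2.
||u||_{H^1}^2 = (25*π/2) + (625*π/2) = 325*π.
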